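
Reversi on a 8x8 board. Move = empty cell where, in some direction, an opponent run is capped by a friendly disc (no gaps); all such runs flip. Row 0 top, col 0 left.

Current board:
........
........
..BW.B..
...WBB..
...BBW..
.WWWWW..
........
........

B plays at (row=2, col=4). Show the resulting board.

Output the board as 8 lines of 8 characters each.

Answer: ........
........
..BBBB..
...WBB..
...BBW..
.WWWWW..
........
........

Derivation:
Place B at (2,4); scan 8 dirs for brackets.
Dir NW: first cell '.' (not opp) -> no flip
Dir N: first cell '.' (not opp) -> no flip
Dir NE: first cell '.' (not opp) -> no flip
Dir W: opp run (2,3) capped by B -> flip
Dir E: first cell 'B' (not opp) -> no flip
Dir SW: opp run (3,3), next='.' -> no flip
Dir S: first cell 'B' (not opp) -> no flip
Dir SE: first cell 'B' (not opp) -> no flip
All flips: (2,3)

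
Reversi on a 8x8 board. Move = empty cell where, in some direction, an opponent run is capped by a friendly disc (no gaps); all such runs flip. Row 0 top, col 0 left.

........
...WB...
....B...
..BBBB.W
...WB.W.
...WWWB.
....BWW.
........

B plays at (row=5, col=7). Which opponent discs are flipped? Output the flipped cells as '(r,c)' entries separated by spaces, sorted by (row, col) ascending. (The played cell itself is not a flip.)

Answer: (4,6)

Derivation:
Dir NW: opp run (4,6) capped by B -> flip
Dir N: first cell '.' (not opp) -> no flip
Dir NE: edge -> no flip
Dir W: first cell 'B' (not opp) -> no flip
Dir E: edge -> no flip
Dir SW: opp run (6,6), next='.' -> no flip
Dir S: first cell '.' (not opp) -> no flip
Dir SE: edge -> no flip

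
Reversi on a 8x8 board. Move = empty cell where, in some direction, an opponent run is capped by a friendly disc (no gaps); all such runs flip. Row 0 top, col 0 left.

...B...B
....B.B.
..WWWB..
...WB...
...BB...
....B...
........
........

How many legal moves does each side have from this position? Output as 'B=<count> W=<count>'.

-- B to move --
(1,1): flips 2 -> legal
(1,2): flips 1 -> legal
(1,3): flips 2 -> legal
(1,5): no bracket -> illegal
(2,1): flips 3 -> legal
(3,1): no bracket -> illegal
(3,2): flips 2 -> legal
(3,5): no bracket -> illegal
(4,2): no bracket -> illegal
B mobility = 5
-- W to move --
(0,2): no bracket -> illegal
(0,4): flips 1 -> legal
(0,5): flips 1 -> legal
(0,6): no bracket -> illegal
(1,2): no bracket -> illegal
(1,3): no bracket -> illegal
(1,5): no bracket -> illegal
(1,7): no bracket -> illegal
(2,6): flips 1 -> legal
(2,7): no bracket -> illegal
(3,2): no bracket -> illegal
(3,5): flips 1 -> legal
(3,6): no bracket -> illegal
(4,2): no bracket -> illegal
(4,5): flips 1 -> legal
(5,2): no bracket -> illegal
(5,3): flips 1 -> legal
(5,5): flips 1 -> legal
(6,3): no bracket -> illegal
(6,4): flips 3 -> legal
(6,5): no bracket -> illegal
W mobility = 8

Answer: B=5 W=8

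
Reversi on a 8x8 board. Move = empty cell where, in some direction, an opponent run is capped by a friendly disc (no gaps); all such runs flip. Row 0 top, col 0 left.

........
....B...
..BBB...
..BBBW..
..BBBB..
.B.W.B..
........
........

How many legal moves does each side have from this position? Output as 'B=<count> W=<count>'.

Answer: B=7 W=3

Derivation:
-- B to move --
(2,5): flips 1 -> legal
(2,6): flips 1 -> legal
(3,6): flips 1 -> legal
(4,6): flips 1 -> legal
(5,2): no bracket -> illegal
(5,4): no bracket -> illegal
(6,2): flips 1 -> legal
(6,3): flips 1 -> legal
(6,4): flips 1 -> legal
B mobility = 7
-- W to move --
(0,3): no bracket -> illegal
(0,4): no bracket -> illegal
(0,5): no bracket -> illegal
(1,1): no bracket -> illegal
(1,2): no bracket -> illegal
(1,3): flips 4 -> legal
(1,5): no bracket -> illegal
(2,1): no bracket -> illegal
(2,5): no bracket -> illegal
(3,1): flips 4 -> legal
(3,6): no bracket -> illegal
(4,0): no bracket -> illegal
(4,1): no bracket -> illegal
(4,6): no bracket -> illegal
(5,0): no bracket -> illegal
(5,2): no bracket -> illegal
(5,4): no bracket -> illegal
(5,6): no bracket -> illegal
(6,0): no bracket -> illegal
(6,1): no bracket -> illegal
(6,2): no bracket -> illegal
(6,4): no bracket -> illegal
(6,5): flips 2 -> legal
(6,6): no bracket -> illegal
W mobility = 3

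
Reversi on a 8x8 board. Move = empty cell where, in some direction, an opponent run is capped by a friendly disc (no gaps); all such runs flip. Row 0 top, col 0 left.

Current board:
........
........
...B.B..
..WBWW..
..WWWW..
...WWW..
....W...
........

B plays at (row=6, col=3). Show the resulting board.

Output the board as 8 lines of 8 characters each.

Answer: ........
........
...B.B..
..WBWW..
..WBWW..
...BWW..
...BW...
........

Derivation:
Place B at (6,3); scan 8 dirs for brackets.
Dir NW: first cell '.' (not opp) -> no flip
Dir N: opp run (5,3) (4,3) capped by B -> flip
Dir NE: opp run (5,4) (4,5), next='.' -> no flip
Dir W: first cell '.' (not opp) -> no flip
Dir E: opp run (6,4), next='.' -> no flip
Dir SW: first cell '.' (not opp) -> no flip
Dir S: first cell '.' (not opp) -> no flip
Dir SE: first cell '.' (not opp) -> no flip
All flips: (4,3) (5,3)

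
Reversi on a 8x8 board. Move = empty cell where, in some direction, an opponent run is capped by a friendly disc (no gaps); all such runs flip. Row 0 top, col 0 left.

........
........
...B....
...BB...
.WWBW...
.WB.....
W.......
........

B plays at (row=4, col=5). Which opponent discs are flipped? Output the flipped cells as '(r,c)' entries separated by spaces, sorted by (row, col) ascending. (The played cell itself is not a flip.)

Dir NW: first cell 'B' (not opp) -> no flip
Dir N: first cell '.' (not opp) -> no flip
Dir NE: first cell '.' (not opp) -> no flip
Dir W: opp run (4,4) capped by B -> flip
Dir E: first cell '.' (not opp) -> no flip
Dir SW: first cell '.' (not opp) -> no flip
Dir S: first cell '.' (not opp) -> no flip
Dir SE: first cell '.' (not opp) -> no flip

Answer: (4,4)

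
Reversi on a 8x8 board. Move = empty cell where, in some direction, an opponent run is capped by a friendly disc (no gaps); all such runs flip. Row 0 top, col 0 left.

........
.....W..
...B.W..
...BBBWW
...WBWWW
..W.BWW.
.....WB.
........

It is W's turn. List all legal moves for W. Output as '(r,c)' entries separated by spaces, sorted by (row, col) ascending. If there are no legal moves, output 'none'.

(1,2): flips 2 -> legal
(1,3): flips 2 -> legal
(1,4): no bracket -> illegal
(2,2): flips 2 -> legal
(2,4): flips 1 -> legal
(2,6): no bracket -> illegal
(3,2): flips 3 -> legal
(4,2): no bracket -> illegal
(5,3): flips 1 -> legal
(5,7): no bracket -> illegal
(6,3): flips 1 -> legal
(6,4): no bracket -> illegal
(6,7): flips 1 -> legal
(7,5): no bracket -> illegal
(7,6): flips 1 -> legal
(7,7): flips 1 -> legal

Answer: (1,2) (1,3) (2,2) (2,4) (3,2) (5,3) (6,3) (6,7) (7,6) (7,7)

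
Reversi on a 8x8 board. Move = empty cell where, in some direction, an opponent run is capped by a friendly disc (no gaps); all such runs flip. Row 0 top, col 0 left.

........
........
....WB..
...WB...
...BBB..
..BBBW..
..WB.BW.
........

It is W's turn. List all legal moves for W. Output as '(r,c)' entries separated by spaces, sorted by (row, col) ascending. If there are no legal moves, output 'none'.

Answer: (2,6) (3,5) (4,2) (5,1) (6,4) (7,3) (7,5)

Derivation:
(1,4): no bracket -> illegal
(1,5): no bracket -> illegal
(1,6): no bracket -> illegal
(2,3): no bracket -> illegal
(2,6): flips 1 -> legal
(3,2): no bracket -> illegal
(3,5): flips 4 -> legal
(3,6): no bracket -> illegal
(4,1): no bracket -> illegal
(4,2): flips 1 -> legal
(4,6): no bracket -> illegal
(5,1): flips 3 -> legal
(5,6): no bracket -> illegal
(6,1): no bracket -> illegal
(6,4): flips 5 -> legal
(7,2): no bracket -> illegal
(7,3): flips 3 -> legal
(7,4): no bracket -> illegal
(7,5): flips 1 -> legal
(7,6): no bracket -> illegal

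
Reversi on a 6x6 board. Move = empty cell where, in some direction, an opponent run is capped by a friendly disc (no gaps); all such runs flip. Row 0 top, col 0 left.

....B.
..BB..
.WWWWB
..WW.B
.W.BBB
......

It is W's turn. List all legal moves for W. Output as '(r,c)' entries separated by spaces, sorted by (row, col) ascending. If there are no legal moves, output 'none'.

(0,1): flips 1 -> legal
(0,2): flips 2 -> legal
(0,3): flips 2 -> legal
(0,5): no bracket -> illegal
(1,1): no bracket -> illegal
(1,4): no bracket -> illegal
(1,5): no bracket -> illegal
(3,4): no bracket -> illegal
(4,2): no bracket -> illegal
(5,2): no bracket -> illegal
(5,3): flips 1 -> legal
(5,4): flips 1 -> legal
(5,5): flips 1 -> legal

Answer: (0,1) (0,2) (0,3) (5,3) (5,4) (5,5)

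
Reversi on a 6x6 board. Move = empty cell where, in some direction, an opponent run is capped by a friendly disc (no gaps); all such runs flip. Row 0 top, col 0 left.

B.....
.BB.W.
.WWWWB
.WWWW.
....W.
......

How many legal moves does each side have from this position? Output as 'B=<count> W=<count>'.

Answer: B=8 W=3

Derivation:
-- B to move --
(0,3): flips 1 -> legal
(0,4): no bracket -> illegal
(0,5): no bracket -> illegal
(1,0): no bracket -> illegal
(1,3): no bracket -> illegal
(1,5): no bracket -> illegal
(2,0): flips 4 -> legal
(3,0): flips 1 -> legal
(3,5): no bracket -> illegal
(4,0): no bracket -> illegal
(4,1): flips 2 -> legal
(4,2): flips 2 -> legal
(4,3): flips 1 -> legal
(4,5): flips 2 -> legal
(5,3): no bracket -> illegal
(5,4): no bracket -> illegal
(5,5): flips 3 -> legal
B mobility = 8
-- W to move --
(0,1): flips 2 -> legal
(0,2): flips 1 -> legal
(0,3): flips 1 -> legal
(1,0): no bracket -> illegal
(1,3): no bracket -> illegal
(1,5): no bracket -> illegal
(2,0): no bracket -> illegal
(3,5): no bracket -> illegal
W mobility = 3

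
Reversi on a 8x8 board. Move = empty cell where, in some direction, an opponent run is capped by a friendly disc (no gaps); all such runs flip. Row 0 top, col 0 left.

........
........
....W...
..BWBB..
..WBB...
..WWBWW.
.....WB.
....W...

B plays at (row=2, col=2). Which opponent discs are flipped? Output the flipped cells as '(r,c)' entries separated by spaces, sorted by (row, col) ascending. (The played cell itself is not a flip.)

Dir NW: first cell '.' (not opp) -> no flip
Dir N: first cell '.' (not opp) -> no flip
Dir NE: first cell '.' (not opp) -> no flip
Dir W: first cell '.' (not opp) -> no flip
Dir E: first cell '.' (not opp) -> no flip
Dir SW: first cell '.' (not opp) -> no flip
Dir S: first cell 'B' (not opp) -> no flip
Dir SE: opp run (3,3) capped by B -> flip

Answer: (3,3)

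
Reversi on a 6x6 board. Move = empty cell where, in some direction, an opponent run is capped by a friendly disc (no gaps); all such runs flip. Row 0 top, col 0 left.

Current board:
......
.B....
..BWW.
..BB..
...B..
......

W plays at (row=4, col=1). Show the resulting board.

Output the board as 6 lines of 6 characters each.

Place W at (4,1); scan 8 dirs for brackets.
Dir NW: first cell '.' (not opp) -> no flip
Dir N: first cell '.' (not opp) -> no flip
Dir NE: opp run (3,2) capped by W -> flip
Dir W: first cell '.' (not opp) -> no flip
Dir E: first cell '.' (not opp) -> no flip
Dir SW: first cell '.' (not opp) -> no flip
Dir S: first cell '.' (not opp) -> no flip
Dir SE: first cell '.' (not opp) -> no flip
All flips: (3,2)

Answer: ......
.B....
..BWW.
..WB..
.W.B..
......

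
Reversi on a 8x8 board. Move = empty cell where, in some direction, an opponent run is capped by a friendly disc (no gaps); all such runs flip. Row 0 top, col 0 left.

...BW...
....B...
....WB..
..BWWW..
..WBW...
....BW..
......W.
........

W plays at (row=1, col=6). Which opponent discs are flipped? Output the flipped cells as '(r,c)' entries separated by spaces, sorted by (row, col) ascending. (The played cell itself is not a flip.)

Dir NW: first cell '.' (not opp) -> no flip
Dir N: first cell '.' (not opp) -> no flip
Dir NE: first cell '.' (not opp) -> no flip
Dir W: first cell '.' (not opp) -> no flip
Dir E: first cell '.' (not opp) -> no flip
Dir SW: opp run (2,5) capped by W -> flip
Dir S: first cell '.' (not opp) -> no flip
Dir SE: first cell '.' (not opp) -> no flip

Answer: (2,5)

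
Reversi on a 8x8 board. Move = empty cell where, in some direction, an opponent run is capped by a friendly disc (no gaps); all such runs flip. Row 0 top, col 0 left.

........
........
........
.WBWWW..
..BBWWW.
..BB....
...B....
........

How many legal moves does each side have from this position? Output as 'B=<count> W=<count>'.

-- B to move --
(2,0): flips 1 -> legal
(2,1): no bracket -> illegal
(2,2): no bracket -> illegal
(2,3): flips 1 -> legal
(2,4): flips 1 -> legal
(2,5): flips 1 -> legal
(2,6): flips 2 -> legal
(3,0): flips 1 -> legal
(3,6): flips 3 -> legal
(3,7): no bracket -> illegal
(4,0): no bracket -> illegal
(4,1): no bracket -> illegal
(4,7): flips 3 -> legal
(5,4): no bracket -> illegal
(5,5): no bracket -> illegal
(5,6): no bracket -> illegal
(5,7): no bracket -> illegal
B mobility = 8
-- W to move --
(2,1): no bracket -> illegal
(2,2): no bracket -> illegal
(2,3): no bracket -> illegal
(4,1): flips 2 -> legal
(5,1): flips 1 -> legal
(5,4): no bracket -> illegal
(6,1): flips 2 -> legal
(6,2): flips 1 -> legal
(6,4): flips 2 -> legal
(7,2): no bracket -> illegal
(7,3): flips 3 -> legal
(7,4): no bracket -> illegal
W mobility = 6

Answer: B=8 W=6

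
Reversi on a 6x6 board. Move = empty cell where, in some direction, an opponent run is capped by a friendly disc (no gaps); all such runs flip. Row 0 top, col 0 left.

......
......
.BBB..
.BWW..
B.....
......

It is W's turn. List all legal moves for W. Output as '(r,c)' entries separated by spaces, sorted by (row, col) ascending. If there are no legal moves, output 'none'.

(1,0): flips 1 -> legal
(1,1): flips 1 -> legal
(1,2): flips 1 -> legal
(1,3): flips 1 -> legal
(1,4): flips 1 -> legal
(2,0): no bracket -> illegal
(2,4): no bracket -> illegal
(3,0): flips 1 -> legal
(3,4): no bracket -> illegal
(4,1): no bracket -> illegal
(4,2): no bracket -> illegal
(5,0): no bracket -> illegal
(5,1): no bracket -> illegal

Answer: (1,0) (1,1) (1,2) (1,3) (1,4) (3,0)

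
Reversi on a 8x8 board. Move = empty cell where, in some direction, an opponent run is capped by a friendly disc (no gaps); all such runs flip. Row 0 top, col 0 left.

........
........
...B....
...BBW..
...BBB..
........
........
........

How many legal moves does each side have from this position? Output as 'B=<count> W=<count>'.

-- B to move --
(2,4): no bracket -> illegal
(2,5): flips 1 -> legal
(2,6): flips 1 -> legal
(3,6): flips 1 -> legal
(4,6): no bracket -> illegal
B mobility = 3
-- W to move --
(1,2): no bracket -> illegal
(1,3): no bracket -> illegal
(1,4): no bracket -> illegal
(2,2): no bracket -> illegal
(2,4): no bracket -> illegal
(2,5): no bracket -> illegal
(3,2): flips 2 -> legal
(3,6): no bracket -> illegal
(4,2): no bracket -> illegal
(4,6): no bracket -> illegal
(5,2): no bracket -> illegal
(5,3): flips 1 -> legal
(5,4): no bracket -> illegal
(5,5): flips 1 -> legal
(5,6): no bracket -> illegal
W mobility = 3

Answer: B=3 W=3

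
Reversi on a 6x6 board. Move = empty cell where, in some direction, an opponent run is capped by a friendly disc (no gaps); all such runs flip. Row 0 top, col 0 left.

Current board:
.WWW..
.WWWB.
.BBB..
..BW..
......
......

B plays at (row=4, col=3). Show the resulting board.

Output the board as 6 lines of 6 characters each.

Place B at (4,3); scan 8 dirs for brackets.
Dir NW: first cell 'B' (not opp) -> no flip
Dir N: opp run (3,3) capped by B -> flip
Dir NE: first cell '.' (not opp) -> no flip
Dir W: first cell '.' (not opp) -> no flip
Dir E: first cell '.' (not opp) -> no flip
Dir SW: first cell '.' (not opp) -> no flip
Dir S: first cell '.' (not opp) -> no flip
Dir SE: first cell '.' (not opp) -> no flip
All flips: (3,3)

Answer: .WWW..
.WWWB.
.BBB..
..BB..
...B..
......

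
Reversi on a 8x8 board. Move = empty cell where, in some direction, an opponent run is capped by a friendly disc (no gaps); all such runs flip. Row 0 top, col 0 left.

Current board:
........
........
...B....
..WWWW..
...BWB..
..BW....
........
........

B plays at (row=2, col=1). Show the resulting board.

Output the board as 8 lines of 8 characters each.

Place B at (2,1); scan 8 dirs for brackets.
Dir NW: first cell '.' (not opp) -> no flip
Dir N: first cell '.' (not opp) -> no flip
Dir NE: first cell '.' (not opp) -> no flip
Dir W: first cell '.' (not opp) -> no flip
Dir E: first cell '.' (not opp) -> no flip
Dir SW: first cell '.' (not opp) -> no flip
Dir S: first cell '.' (not opp) -> no flip
Dir SE: opp run (3,2) capped by B -> flip
All flips: (3,2)

Answer: ........
........
.B.B....
..BWWW..
...BWB..
..BW....
........
........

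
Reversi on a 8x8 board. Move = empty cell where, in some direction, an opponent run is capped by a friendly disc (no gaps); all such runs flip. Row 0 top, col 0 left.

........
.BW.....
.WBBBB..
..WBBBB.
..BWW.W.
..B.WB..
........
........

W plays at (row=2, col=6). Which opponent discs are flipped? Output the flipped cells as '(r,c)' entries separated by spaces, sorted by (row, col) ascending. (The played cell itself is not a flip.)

Dir NW: first cell '.' (not opp) -> no flip
Dir N: first cell '.' (not opp) -> no flip
Dir NE: first cell '.' (not opp) -> no flip
Dir W: opp run (2,5) (2,4) (2,3) (2,2) capped by W -> flip
Dir E: first cell '.' (not opp) -> no flip
Dir SW: opp run (3,5) capped by W -> flip
Dir S: opp run (3,6) capped by W -> flip
Dir SE: first cell '.' (not opp) -> no flip

Answer: (2,2) (2,3) (2,4) (2,5) (3,5) (3,6)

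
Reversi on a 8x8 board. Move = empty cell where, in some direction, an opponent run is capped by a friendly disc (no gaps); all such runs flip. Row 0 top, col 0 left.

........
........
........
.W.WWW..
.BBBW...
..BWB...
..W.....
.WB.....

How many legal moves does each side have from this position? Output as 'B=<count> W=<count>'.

-- B to move --
(2,0): flips 1 -> legal
(2,1): flips 1 -> legal
(2,2): no bracket -> illegal
(2,3): flips 1 -> legal
(2,4): flips 3 -> legal
(2,5): flips 1 -> legal
(2,6): no bracket -> illegal
(3,0): no bracket -> illegal
(3,2): no bracket -> illegal
(3,6): no bracket -> illegal
(4,0): no bracket -> illegal
(4,5): flips 1 -> legal
(4,6): no bracket -> illegal
(5,1): no bracket -> illegal
(5,5): no bracket -> illegal
(6,0): no bracket -> illegal
(6,1): no bracket -> illegal
(6,3): flips 1 -> legal
(6,4): flips 1 -> legal
(7,0): flips 1 -> legal
(7,3): no bracket -> illegal
B mobility = 9
-- W to move --
(3,0): no bracket -> illegal
(3,2): flips 2 -> legal
(4,0): flips 3 -> legal
(4,5): no bracket -> illegal
(5,0): no bracket -> illegal
(5,1): flips 3 -> legal
(5,5): flips 1 -> legal
(6,1): flips 2 -> legal
(6,3): no bracket -> illegal
(6,4): flips 1 -> legal
(6,5): no bracket -> illegal
(7,3): flips 1 -> legal
W mobility = 7

Answer: B=9 W=7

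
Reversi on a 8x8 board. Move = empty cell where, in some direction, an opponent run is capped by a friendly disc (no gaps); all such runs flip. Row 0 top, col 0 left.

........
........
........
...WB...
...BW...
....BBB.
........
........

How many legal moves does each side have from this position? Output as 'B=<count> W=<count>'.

-- B to move --
(2,2): flips 2 -> legal
(2,3): flips 1 -> legal
(2,4): no bracket -> illegal
(3,2): flips 1 -> legal
(3,5): no bracket -> illegal
(4,2): no bracket -> illegal
(4,5): flips 1 -> legal
(5,3): no bracket -> illegal
B mobility = 4
-- W to move --
(2,3): no bracket -> illegal
(2,4): flips 1 -> legal
(2,5): no bracket -> illegal
(3,2): no bracket -> illegal
(3,5): flips 1 -> legal
(4,2): flips 1 -> legal
(4,5): no bracket -> illegal
(4,6): no bracket -> illegal
(4,7): no bracket -> illegal
(5,2): no bracket -> illegal
(5,3): flips 1 -> legal
(5,7): no bracket -> illegal
(6,3): no bracket -> illegal
(6,4): flips 1 -> legal
(6,5): no bracket -> illegal
(6,6): flips 1 -> legal
(6,7): no bracket -> illegal
W mobility = 6

Answer: B=4 W=6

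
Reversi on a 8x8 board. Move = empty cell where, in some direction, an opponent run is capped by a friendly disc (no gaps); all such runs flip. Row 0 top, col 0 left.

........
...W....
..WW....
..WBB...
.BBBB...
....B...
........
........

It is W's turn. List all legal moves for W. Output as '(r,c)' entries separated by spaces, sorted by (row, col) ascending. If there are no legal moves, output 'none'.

Answer: (3,5) (4,5) (5,0) (5,2) (5,3) (5,5) (6,5)

Derivation:
(2,4): no bracket -> illegal
(2,5): no bracket -> illegal
(3,0): no bracket -> illegal
(3,1): no bracket -> illegal
(3,5): flips 2 -> legal
(4,0): no bracket -> illegal
(4,5): flips 1 -> legal
(5,0): flips 1 -> legal
(5,1): no bracket -> illegal
(5,2): flips 1 -> legal
(5,3): flips 2 -> legal
(5,5): flips 2 -> legal
(6,3): no bracket -> illegal
(6,4): no bracket -> illegal
(6,5): flips 2 -> legal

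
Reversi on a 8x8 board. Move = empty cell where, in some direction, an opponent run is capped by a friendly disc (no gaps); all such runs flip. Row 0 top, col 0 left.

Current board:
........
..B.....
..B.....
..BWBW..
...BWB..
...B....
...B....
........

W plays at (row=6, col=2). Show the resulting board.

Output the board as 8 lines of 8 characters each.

Answer: ........
..B.....
..B.....
..BWBW..
...BWB..
...W....
..WB....
........

Derivation:
Place W at (6,2); scan 8 dirs for brackets.
Dir NW: first cell '.' (not opp) -> no flip
Dir N: first cell '.' (not opp) -> no flip
Dir NE: opp run (5,3) capped by W -> flip
Dir W: first cell '.' (not opp) -> no flip
Dir E: opp run (6,3), next='.' -> no flip
Dir SW: first cell '.' (not opp) -> no flip
Dir S: first cell '.' (not opp) -> no flip
Dir SE: first cell '.' (not opp) -> no flip
All flips: (5,3)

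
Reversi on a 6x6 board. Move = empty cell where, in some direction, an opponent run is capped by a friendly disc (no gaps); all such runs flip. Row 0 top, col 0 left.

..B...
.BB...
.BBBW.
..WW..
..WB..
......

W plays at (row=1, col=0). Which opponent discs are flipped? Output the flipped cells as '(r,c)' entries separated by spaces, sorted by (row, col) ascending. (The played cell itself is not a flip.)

Answer: (2,1)

Derivation:
Dir NW: edge -> no flip
Dir N: first cell '.' (not opp) -> no flip
Dir NE: first cell '.' (not opp) -> no flip
Dir W: edge -> no flip
Dir E: opp run (1,1) (1,2), next='.' -> no flip
Dir SW: edge -> no flip
Dir S: first cell '.' (not opp) -> no flip
Dir SE: opp run (2,1) capped by W -> flip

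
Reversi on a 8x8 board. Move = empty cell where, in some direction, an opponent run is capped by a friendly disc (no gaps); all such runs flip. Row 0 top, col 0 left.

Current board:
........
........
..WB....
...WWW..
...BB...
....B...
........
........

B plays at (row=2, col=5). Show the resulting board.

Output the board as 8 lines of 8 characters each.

Answer: ........
........
..WB.B..
...WBW..
...BB...
....B...
........
........

Derivation:
Place B at (2,5); scan 8 dirs for brackets.
Dir NW: first cell '.' (not opp) -> no flip
Dir N: first cell '.' (not opp) -> no flip
Dir NE: first cell '.' (not opp) -> no flip
Dir W: first cell '.' (not opp) -> no flip
Dir E: first cell '.' (not opp) -> no flip
Dir SW: opp run (3,4) capped by B -> flip
Dir S: opp run (3,5), next='.' -> no flip
Dir SE: first cell '.' (not opp) -> no flip
All flips: (3,4)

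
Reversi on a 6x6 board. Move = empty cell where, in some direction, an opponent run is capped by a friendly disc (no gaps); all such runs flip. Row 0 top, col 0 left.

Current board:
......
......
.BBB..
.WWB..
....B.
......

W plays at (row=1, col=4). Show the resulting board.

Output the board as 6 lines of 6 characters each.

Place W at (1,4); scan 8 dirs for brackets.
Dir NW: first cell '.' (not opp) -> no flip
Dir N: first cell '.' (not opp) -> no flip
Dir NE: first cell '.' (not opp) -> no flip
Dir W: first cell '.' (not opp) -> no flip
Dir E: first cell '.' (not opp) -> no flip
Dir SW: opp run (2,3) capped by W -> flip
Dir S: first cell '.' (not opp) -> no flip
Dir SE: first cell '.' (not opp) -> no flip
All flips: (2,3)

Answer: ......
....W.
.BBW..
.WWB..
....B.
......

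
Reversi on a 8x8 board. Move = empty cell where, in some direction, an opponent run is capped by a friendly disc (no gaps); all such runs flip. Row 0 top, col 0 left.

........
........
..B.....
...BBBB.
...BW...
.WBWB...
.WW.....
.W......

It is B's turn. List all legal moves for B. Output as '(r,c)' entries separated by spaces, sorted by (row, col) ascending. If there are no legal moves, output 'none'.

Answer: (4,5) (5,0) (5,5) (6,3) (7,0) (7,2)

Derivation:
(4,0): no bracket -> illegal
(4,1): no bracket -> illegal
(4,2): no bracket -> illegal
(4,5): flips 1 -> legal
(5,0): flips 1 -> legal
(5,5): flips 1 -> legal
(6,0): no bracket -> illegal
(6,3): flips 1 -> legal
(6,4): no bracket -> illegal
(7,0): flips 1 -> legal
(7,2): flips 1 -> legal
(7,3): no bracket -> illegal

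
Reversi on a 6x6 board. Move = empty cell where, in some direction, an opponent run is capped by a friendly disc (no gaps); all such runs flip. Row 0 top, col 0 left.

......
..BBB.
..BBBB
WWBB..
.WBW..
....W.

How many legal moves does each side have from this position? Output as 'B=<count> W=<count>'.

-- B to move --
(2,0): flips 1 -> legal
(2,1): no bracket -> illegal
(3,4): no bracket -> illegal
(4,0): flips 2 -> legal
(4,4): flips 1 -> legal
(4,5): no bracket -> illegal
(5,0): flips 1 -> legal
(5,1): no bracket -> illegal
(5,2): no bracket -> illegal
(5,3): flips 1 -> legal
(5,5): no bracket -> illegal
B mobility = 5
-- W to move --
(0,1): no bracket -> illegal
(0,2): no bracket -> illegal
(0,3): flips 3 -> legal
(0,4): flips 2 -> legal
(0,5): flips 3 -> legal
(1,1): no bracket -> illegal
(1,5): no bracket -> illegal
(2,1): flips 1 -> legal
(3,4): flips 2 -> legal
(3,5): no bracket -> illegal
(4,4): no bracket -> illegal
(5,1): no bracket -> illegal
(5,2): no bracket -> illegal
(5,3): flips 1 -> legal
W mobility = 6

Answer: B=5 W=6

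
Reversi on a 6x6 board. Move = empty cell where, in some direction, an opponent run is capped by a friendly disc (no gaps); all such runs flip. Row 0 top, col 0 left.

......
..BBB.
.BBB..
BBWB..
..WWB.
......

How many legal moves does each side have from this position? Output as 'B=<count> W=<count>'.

-- B to move --
(3,4): no bracket -> illegal
(4,1): flips 3 -> legal
(5,1): flips 1 -> legal
(5,2): flips 2 -> legal
(5,3): flips 2 -> legal
(5,4): flips 2 -> legal
B mobility = 5
-- W to move --
(0,1): no bracket -> illegal
(0,2): flips 2 -> legal
(0,3): flips 3 -> legal
(0,4): no bracket -> illegal
(0,5): flips 2 -> legal
(1,0): flips 1 -> legal
(1,1): no bracket -> illegal
(1,5): no bracket -> illegal
(2,0): flips 1 -> legal
(2,4): flips 1 -> legal
(2,5): no bracket -> illegal
(3,4): flips 1 -> legal
(3,5): no bracket -> illegal
(4,0): no bracket -> illegal
(4,1): no bracket -> illegal
(4,5): flips 1 -> legal
(5,3): no bracket -> illegal
(5,4): no bracket -> illegal
(5,5): no bracket -> illegal
W mobility = 8

Answer: B=5 W=8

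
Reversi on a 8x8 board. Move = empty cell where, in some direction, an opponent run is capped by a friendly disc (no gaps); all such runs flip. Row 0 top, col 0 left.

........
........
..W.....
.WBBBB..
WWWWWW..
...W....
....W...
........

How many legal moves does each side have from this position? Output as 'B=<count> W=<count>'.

Answer: B=11 W=6

Derivation:
-- B to move --
(1,1): flips 1 -> legal
(1,2): flips 1 -> legal
(1,3): no bracket -> illegal
(2,0): no bracket -> illegal
(2,1): no bracket -> illegal
(2,3): no bracket -> illegal
(3,0): flips 1 -> legal
(3,6): no bracket -> illegal
(4,6): no bracket -> illegal
(5,0): flips 1 -> legal
(5,1): flips 1 -> legal
(5,2): flips 2 -> legal
(5,4): flips 2 -> legal
(5,5): flips 2 -> legal
(5,6): flips 1 -> legal
(6,2): flips 2 -> legal
(6,3): flips 2 -> legal
(6,5): no bracket -> illegal
(7,3): no bracket -> illegal
(7,4): no bracket -> illegal
(7,5): no bracket -> illegal
B mobility = 11
-- W to move --
(2,1): flips 1 -> legal
(2,3): flips 3 -> legal
(2,4): flips 2 -> legal
(2,5): flips 2 -> legal
(2,6): flips 1 -> legal
(3,6): flips 4 -> legal
(4,6): no bracket -> illegal
W mobility = 6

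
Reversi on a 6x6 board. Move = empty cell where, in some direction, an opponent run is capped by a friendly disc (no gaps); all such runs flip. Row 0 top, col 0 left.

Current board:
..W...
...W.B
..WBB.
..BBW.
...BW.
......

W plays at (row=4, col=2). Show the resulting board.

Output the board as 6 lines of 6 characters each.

Place W at (4,2); scan 8 dirs for brackets.
Dir NW: first cell '.' (not opp) -> no flip
Dir N: opp run (3,2) capped by W -> flip
Dir NE: opp run (3,3) (2,4) (1,5), next=edge -> no flip
Dir W: first cell '.' (not opp) -> no flip
Dir E: opp run (4,3) capped by W -> flip
Dir SW: first cell '.' (not opp) -> no flip
Dir S: first cell '.' (not opp) -> no flip
Dir SE: first cell '.' (not opp) -> no flip
All flips: (3,2) (4,3)

Answer: ..W...
...W.B
..WBB.
..WBW.
..WWW.
......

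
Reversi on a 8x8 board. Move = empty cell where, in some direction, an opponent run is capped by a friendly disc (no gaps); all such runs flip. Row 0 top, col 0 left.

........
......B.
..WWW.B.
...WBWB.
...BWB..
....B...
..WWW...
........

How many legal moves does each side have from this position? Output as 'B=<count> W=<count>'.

Answer: B=8 W=8

Derivation:
-- B to move --
(1,1): no bracket -> illegal
(1,2): flips 1 -> legal
(1,3): flips 2 -> legal
(1,4): flips 1 -> legal
(1,5): no bracket -> illegal
(2,1): no bracket -> illegal
(2,5): flips 1 -> legal
(3,1): no bracket -> illegal
(3,2): flips 1 -> legal
(4,2): no bracket -> illegal
(4,6): no bracket -> illegal
(5,1): no bracket -> illegal
(5,2): no bracket -> illegal
(5,3): flips 2 -> legal
(5,5): no bracket -> illegal
(6,1): no bracket -> illegal
(6,5): no bracket -> illegal
(7,1): no bracket -> illegal
(7,2): flips 1 -> legal
(7,3): no bracket -> illegal
(7,4): flips 1 -> legal
(7,5): no bracket -> illegal
B mobility = 8
-- W to move --
(0,5): no bracket -> illegal
(0,6): no bracket -> illegal
(0,7): no bracket -> illegal
(1,5): no bracket -> illegal
(1,7): flips 1 -> legal
(2,5): no bracket -> illegal
(2,7): flips 3 -> legal
(3,2): no bracket -> illegal
(3,7): flips 1 -> legal
(4,2): flips 1 -> legal
(4,6): flips 1 -> legal
(4,7): no bracket -> illegal
(5,2): no bracket -> illegal
(5,3): flips 1 -> legal
(5,5): flips 1 -> legal
(5,6): flips 2 -> legal
(6,5): no bracket -> illegal
W mobility = 8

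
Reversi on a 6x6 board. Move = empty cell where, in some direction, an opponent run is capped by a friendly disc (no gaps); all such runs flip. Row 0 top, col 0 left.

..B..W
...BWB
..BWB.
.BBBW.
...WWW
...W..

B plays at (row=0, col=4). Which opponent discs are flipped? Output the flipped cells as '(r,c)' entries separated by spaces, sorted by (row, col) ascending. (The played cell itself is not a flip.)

Dir NW: edge -> no flip
Dir N: edge -> no flip
Dir NE: edge -> no flip
Dir W: first cell '.' (not opp) -> no flip
Dir E: opp run (0,5), next=edge -> no flip
Dir SW: first cell 'B' (not opp) -> no flip
Dir S: opp run (1,4) capped by B -> flip
Dir SE: first cell 'B' (not opp) -> no flip

Answer: (1,4)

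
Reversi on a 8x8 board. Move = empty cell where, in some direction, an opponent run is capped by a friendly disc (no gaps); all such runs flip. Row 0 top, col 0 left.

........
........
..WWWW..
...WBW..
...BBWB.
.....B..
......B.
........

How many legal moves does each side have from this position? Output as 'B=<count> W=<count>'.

Answer: B=10 W=8

Derivation:
-- B to move --
(1,1): flips 2 -> legal
(1,2): flips 1 -> legal
(1,3): flips 4 -> legal
(1,4): flips 1 -> legal
(1,5): flips 3 -> legal
(1,6): flips 1 -> legal
(2,1): no bracket -> illegal
(2,6): flips 1 -> legal
(3,1): no bracket -> illegal
(3,2): flips 1 -> legal
(3,6): flips 1 -> legal
(4,2): no bracket -> illegal
(5,4): no bracket -> illegal
(5,6): flips 1 -> legal
B mobility = 10
-- W to move --
(3,2): no bracket -> illegal
(3,6): no bracket -> illegal
(3,7): no bracket -> illegal
(4,2): flips 2 -> legal
(4,7): flips 1 -> legal
(5,2): flips 2 -> legal
(5,3): flips 2 -> legal
(5,4): flips 2 -> legal
(5,6): no bracket -> illegal
(5,7): flips 1 -> legal
(6,4): no bracket -> illegal
(6,5): flips 1 -> legal
(6,7): no bracket -> illegal
(7,5): no bracket -> illegal
(7,6): no bracket -> illegal
(7,7): flips 3 -> legal
W mobility = 8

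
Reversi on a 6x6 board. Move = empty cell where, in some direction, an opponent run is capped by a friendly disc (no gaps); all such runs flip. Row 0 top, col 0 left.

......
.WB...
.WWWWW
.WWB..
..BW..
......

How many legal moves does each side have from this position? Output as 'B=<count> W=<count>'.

Answer: B=9 W=10

Derivation:
-- B to move --
(0,0): flips 2 -> legal
(0,1): no bracket -> illegal
(0,2): no bracket -> illegal
(1,0): flips 1 -> legal
(1,3): flips 1 -> legal
(1,4): no bracket -> illegal
(1,5): flips 1 -> legal
(2,0): flips 1 -> legal
(3,0): flips 3 -> legal
(3,4): flips 1 -> legal
(3,5): no bracket -> illegal
(4,0): no bracket -> illegal
(4,1): no bracket -> illegal
(4,4): flips 1 -> legal
(5,2): no bracket -> illegal
(5,3): flips 1 -> legal
(5,4): no bracket -> illegal
B mobility = 9
-- W to move --
(0,1): flips 1 -> legal
(0,2): flips 1 -> legal
(0,3): flips 1 -> legal
(1,3): flips 1 -> legal
(3,4): flips 1 -> legal
(4,1): flips 1 -> legal
(4,4): flips 1 -> legal
(5,1): flips 2 -> legal
(5,2): flips 1 -> legal
(5,3): flips 1 -> legal
W mobility = 10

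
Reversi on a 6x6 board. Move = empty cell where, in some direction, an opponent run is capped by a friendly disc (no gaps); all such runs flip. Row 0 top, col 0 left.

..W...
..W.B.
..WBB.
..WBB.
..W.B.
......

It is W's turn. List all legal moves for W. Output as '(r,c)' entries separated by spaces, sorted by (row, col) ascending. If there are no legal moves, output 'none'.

Answer: (0,5) (1,5) (2,5) (3,5) (4,5) (5,5)

Derivation:
(0,3): no bracket -> illegal
(0,4): no bracket -> illegal
(0,5): flips 2 -> legal
(1,3): no bracket -> illegal
(1,5): flips 2 -> legal
(2,5): flips 2 -> legal
(3,5): flips 2 -> legal
(4,3): no bracket -> illegal
(4,5): flips 2 -> legal
(5,3): no bracket -> illegal
(5,4): no bracket -> illegal
(5,5): flips 2 -> legal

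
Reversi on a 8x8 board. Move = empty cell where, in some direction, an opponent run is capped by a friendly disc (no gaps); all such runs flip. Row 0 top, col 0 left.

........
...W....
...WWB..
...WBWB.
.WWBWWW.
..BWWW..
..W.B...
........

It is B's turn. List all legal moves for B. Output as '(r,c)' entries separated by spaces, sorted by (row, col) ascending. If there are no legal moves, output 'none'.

Answer: (0,3) (1,2) (1,4) (2,2) (3,0) (3,1) (3,2) (3,7) (4,0) (4,7) (5,6) (6,3) (6,5) (7,2)

Derivation:
(0,2): no bracket -> illegal
(0,3): flips 3 -> legal
(0,4): no bracket -> illegal
(1,2): flips 1 -> legal
(1,4): flips 1 -> legal
(1,5): no bracket -> illegal
(2,2): flips 2 -> legal
(2,6): no bracket -> illegal
(3,0): flips 1 -> legal
(3,1): flips 2 -> legal
(3,2): flips 2 -> legal
(3,7): flips 2 -> legal
(4,0): flips 2 -> legal
(4,7): flips 3 -> legal
(5,0): no bracket -> illegal
(5,1): no bracket -> illegal
(5,6): flips 5 -> legal
(5,7): no bracket -> illegal
(6,1): no bracket -> illegal
(6,3): flips 3 -> legal
(6,5): flips 4 -> legal
(6,6): no bracket -> illegal
(7,1): no bracket -> illegal
(7,2): flips 1 -> legal
(7,3): no bracket -> illegal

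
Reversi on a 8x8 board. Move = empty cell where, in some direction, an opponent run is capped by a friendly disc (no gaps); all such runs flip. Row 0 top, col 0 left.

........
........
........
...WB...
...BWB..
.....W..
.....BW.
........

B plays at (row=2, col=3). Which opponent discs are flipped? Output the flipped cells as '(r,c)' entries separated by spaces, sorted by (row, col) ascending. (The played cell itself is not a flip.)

Answer: (3,3)

Derivation:
Dir NW: first cell '.' (not opp) -> no flip
Dir N: first cell '.' (not opp) -> no flip
Dir NE: first cell '.' (not opp) -> no flip
Dir W: first cell '.' (not opp) -> no flip
Dir E: first cell '.' (not opp) -> no flip
Dir SW: first cell '.' (not opp) -> no flip
Dir S: opp run (3,3) capped by B -> flip
Dir SE: first cell 'B' (not opp) -> no flip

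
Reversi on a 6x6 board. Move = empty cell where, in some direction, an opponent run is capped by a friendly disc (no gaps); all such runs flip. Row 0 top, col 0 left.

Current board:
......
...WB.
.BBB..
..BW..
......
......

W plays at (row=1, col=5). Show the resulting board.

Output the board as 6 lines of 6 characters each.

Place W at (1,5); scan 8 dirs for brackets.
Dir NW: first cell '.' (not opp) -> no flip
Dir N: first cell '.' (not opp) -> no flip
Dir NE: edge -> no flip
Dir W: opp run (1,4) capped by W -> flip
Dir E: edge -> no flip
Dir SW: first cell '.' (not opp) -> no flip
Dir S: first cell '.' (not opp) -> no flip
Dir SE: edge -> no flip
All flips: (1,4)

Answer: ......
...WWW
.BBB..
..BW..
......
......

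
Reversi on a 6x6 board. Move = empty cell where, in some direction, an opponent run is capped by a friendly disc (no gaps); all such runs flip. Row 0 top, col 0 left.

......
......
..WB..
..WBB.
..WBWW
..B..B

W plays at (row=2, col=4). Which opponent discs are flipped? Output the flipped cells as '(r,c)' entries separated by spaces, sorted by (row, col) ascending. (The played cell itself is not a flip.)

Dir NW: first cell '.' (not opp) -> no flip
Dir N: first cell '.' (not opp) -> no flip
Dir NE: first cell '.' (not opp) -> no flip
Dir W: opp run (2,3) capped by W -> flip
Dir E: first cell '.' (not opp) -> no flip
Dir SW: opp run (3,3) capped by W -> flip
Dir S: opp run (3,4) capped by W -> flip
Dir SE: first cell '.' (not opp) -> no flip

Answer: (2,3) (3,3) (3,4)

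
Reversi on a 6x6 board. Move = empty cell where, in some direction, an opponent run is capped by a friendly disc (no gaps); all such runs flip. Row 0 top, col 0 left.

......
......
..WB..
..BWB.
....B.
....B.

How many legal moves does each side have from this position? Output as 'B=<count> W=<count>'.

-- B to move --
(1,1): flips 2 -> legal
(1,2): flips 1 -> legal
(1,3): no bracket -> illegal
(2,1): flips 1 -> legal
(2,4): no bracket -> illegal
(3,1): no bracket -> illegal
(4,2): no bracket -> illegal
(4,3): flips 1 -> legal
B mobility = 4
-- W to move --
(1,2): no bracket -> illegal
(1,3): flips 1 -> legal
(1,4): no bracket -> illegal
(2,1): no bracket -> illegal
(2,4): flips 1 -> legal
(2,5): no bracket -> illegal
(3,1): flips 1 -> legal
(3,5): flips 1 -> legal
(4,1): no bracket -> illegal
(4,2): flips 1 -> legal
(4,3): no bracket -> illegal
(4,5): no bracket -> illegal
(5,3): no bracket -> illegal
(5,5): flips 1 -> legal
W mobility = 6

Answer: B=4 W=6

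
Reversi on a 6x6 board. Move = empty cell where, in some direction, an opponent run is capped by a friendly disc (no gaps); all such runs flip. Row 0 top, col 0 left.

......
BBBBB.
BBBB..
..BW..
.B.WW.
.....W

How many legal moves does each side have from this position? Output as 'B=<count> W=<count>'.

Answer: B=3 W=3

Derivation:
-- B to move --
(2,4): no bracket -> illegal
(3,4): flips 1 -> legal
(3,5): no bracket -> illegal
(4,2): no bracket -> illegal
(4,5): no bracket -> illegal
(5,2): no bracket -> illegal
(5,3): flips 2 -> legal
(5,4): flips 1 -> legal
B mobility = 3
-- W to move --
(0,0): flips 2 -> legal
(0,1): no bracket -> illegal
(0,2): no bracket -> illegal
(0,3): flips 2 -> legal
(0,4): no bracket -> illegal
(0,5): no bracket -> illegal
(1,5): no bracket -> illegal
(2,4): no bracket -> illegal
(2,5): no bracket -> illegal
(3,0): no bracket -> illegal
(3,1): flips 1 -> legal
(3,4): no bracket -> illegal
(4,0): no bracket -> illegal
(4,2): no bracket -> illegal
(5,0): no bracket -> illegal
(5,1): no bracket -> illegal
(5,2): no bracket -> illegal
W mobility = 3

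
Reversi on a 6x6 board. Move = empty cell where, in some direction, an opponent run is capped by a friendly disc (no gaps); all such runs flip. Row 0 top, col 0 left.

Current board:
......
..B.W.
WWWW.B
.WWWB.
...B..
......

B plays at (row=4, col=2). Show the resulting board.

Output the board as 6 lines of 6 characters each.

Answer: ......
..B.W.
WWBW.B
.WBWB.
..BB..
......

Derivation:
Place B at (4,2); scan 8 dirs for brackets.
Dir NW: opp run (3,1) (2,0), next=edge -> no flip
Dir N: opp run (3,2) (2,2) capped by B -> flip
Dir NE: opp run (3,3), next='.' -> no flip
Dir W: first cell '.' (not opp) -> no flip
Dir E: first cell 'B' (not opp) -> no flip
Dir SW: first cell '.' (not opp) -> no flip
Dir S: first cell '.' (not opp) -> no flip
Dir SE: first cell '.' (not opp) -> no flip
All flips: (2,2) (3,2)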